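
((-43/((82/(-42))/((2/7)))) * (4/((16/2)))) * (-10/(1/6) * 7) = -54180/41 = -1321.46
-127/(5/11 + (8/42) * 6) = -9779/123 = -79.50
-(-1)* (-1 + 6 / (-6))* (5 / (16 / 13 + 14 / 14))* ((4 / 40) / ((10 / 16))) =-104 / 145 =-0.72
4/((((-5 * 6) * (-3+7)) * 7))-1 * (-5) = 1049/210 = 5.00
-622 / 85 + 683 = 57433 / 85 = 675.68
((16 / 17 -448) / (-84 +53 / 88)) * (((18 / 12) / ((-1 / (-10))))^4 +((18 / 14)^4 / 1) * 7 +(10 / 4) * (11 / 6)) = 34856200218400 / 128381127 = 271505.64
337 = 337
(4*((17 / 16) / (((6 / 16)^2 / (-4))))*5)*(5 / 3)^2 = -136000 / 81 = -1679.01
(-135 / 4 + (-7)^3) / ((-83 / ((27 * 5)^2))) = 27465075 / 332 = 82726.13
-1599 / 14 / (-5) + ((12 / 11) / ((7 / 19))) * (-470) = -150573 / 110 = -1368.85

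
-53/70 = -0.76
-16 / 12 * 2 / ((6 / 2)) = -8 / 9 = -0.89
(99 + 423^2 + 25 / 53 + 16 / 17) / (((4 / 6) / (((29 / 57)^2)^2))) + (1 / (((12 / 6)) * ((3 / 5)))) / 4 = 456358548076069 / 25362551736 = 17993.40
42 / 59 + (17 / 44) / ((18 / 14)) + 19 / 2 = 245611 / 23364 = 10.51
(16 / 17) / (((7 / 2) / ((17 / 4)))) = 8 / 7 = 1.14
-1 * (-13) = 13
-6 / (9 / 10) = -20 / 3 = -6.67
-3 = -3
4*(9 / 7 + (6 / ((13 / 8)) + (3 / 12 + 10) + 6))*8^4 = 347799.91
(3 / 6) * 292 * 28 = 4088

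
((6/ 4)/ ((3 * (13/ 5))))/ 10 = 1/ 52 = 0.02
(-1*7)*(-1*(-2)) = -14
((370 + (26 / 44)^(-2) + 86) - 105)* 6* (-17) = -36094.12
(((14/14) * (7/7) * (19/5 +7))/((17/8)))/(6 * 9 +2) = 54/595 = 0.09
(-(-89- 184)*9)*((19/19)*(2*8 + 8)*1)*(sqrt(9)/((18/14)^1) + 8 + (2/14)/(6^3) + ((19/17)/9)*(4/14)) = 10394943/17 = 611467.24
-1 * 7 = -7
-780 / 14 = -390 / 7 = -55.71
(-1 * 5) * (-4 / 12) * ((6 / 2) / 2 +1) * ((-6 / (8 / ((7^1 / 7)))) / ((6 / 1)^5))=-25 / 62208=-0.00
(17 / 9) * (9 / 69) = 17 / 69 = 0.25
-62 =-62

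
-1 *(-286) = 286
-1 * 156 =-156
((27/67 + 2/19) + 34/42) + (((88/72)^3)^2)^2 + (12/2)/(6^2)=12.60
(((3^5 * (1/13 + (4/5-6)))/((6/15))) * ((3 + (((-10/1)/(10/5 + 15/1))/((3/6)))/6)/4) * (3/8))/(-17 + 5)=296703/4352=68.18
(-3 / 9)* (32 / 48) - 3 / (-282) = -179 / 846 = -0.21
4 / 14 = 2 / 7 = 0.29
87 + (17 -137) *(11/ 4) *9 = -2883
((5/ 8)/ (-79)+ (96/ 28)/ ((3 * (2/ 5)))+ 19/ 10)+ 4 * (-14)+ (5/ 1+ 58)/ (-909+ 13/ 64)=-1347482889/ 26256440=-51.32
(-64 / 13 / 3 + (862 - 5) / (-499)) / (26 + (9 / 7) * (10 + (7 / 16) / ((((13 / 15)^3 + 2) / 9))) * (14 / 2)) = -9356271568 / 360403260477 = -0.03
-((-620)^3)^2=-56800235584000000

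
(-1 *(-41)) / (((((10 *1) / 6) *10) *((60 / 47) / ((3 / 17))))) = 5781 / 17000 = 0.34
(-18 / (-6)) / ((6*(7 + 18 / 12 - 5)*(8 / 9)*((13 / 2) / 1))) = 9 / 364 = 0.02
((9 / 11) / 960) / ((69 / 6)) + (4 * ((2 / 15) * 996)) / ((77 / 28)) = 7819267 / 40480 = 193.16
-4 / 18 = -2 / 9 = -0.22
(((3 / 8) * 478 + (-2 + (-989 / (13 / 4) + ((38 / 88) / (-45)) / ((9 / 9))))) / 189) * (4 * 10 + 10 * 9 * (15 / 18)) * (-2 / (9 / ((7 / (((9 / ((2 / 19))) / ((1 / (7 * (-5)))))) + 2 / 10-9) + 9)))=488971444 / 143981145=3.40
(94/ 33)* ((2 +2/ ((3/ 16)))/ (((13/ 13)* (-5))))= -3572/ 495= -7.22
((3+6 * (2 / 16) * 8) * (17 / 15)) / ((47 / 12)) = 612 / 235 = 2.60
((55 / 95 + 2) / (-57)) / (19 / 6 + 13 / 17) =-1666 / 144761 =-0.01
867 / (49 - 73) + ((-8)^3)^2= 2096863 / 8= 262107.88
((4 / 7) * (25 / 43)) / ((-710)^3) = -1 / 1077312110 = -0.00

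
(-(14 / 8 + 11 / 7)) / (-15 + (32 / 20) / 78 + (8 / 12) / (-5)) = 18135 / 82516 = 0.22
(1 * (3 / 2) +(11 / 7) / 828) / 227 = 8705 / 1315692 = 0.01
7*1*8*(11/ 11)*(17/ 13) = 952/ 13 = 73.23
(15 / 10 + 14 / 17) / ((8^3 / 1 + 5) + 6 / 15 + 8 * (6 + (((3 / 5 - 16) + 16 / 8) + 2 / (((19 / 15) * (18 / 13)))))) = 22515 / 4528358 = 0.00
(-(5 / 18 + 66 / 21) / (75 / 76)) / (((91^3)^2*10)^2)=-8189 / 76184833901464129904767136250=-0.00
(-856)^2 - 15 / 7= 5129137 / 7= 732733.86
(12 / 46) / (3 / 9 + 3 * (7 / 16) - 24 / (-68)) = 4896 / 37513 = 0.13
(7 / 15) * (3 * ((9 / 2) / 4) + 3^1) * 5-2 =103 / 8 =12.88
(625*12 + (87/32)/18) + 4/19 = 27361319/3648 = 7500.36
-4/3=-1.33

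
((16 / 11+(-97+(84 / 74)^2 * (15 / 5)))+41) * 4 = -3052752 / 15059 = -202.72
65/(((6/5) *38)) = 325/228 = 1.43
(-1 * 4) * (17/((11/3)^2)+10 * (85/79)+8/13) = -6282612/124267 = -50.56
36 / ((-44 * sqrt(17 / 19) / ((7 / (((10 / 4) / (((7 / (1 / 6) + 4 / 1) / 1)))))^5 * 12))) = -11963357813256192 * sqrt(323) / 584375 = -367927903026.40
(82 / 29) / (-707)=-82 / 20503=-0.00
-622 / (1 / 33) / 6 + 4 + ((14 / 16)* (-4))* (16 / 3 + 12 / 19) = -195959 / 57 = -3437.88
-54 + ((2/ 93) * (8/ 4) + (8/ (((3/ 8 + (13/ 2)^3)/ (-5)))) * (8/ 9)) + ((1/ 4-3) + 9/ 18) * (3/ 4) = -55.77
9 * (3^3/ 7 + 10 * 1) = 873/ 7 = 124.71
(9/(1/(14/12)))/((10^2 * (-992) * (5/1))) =-21/992000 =-0.00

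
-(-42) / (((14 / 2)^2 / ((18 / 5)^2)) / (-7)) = -1944 / 25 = -77.76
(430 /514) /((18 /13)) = 2795 /4626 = 0.60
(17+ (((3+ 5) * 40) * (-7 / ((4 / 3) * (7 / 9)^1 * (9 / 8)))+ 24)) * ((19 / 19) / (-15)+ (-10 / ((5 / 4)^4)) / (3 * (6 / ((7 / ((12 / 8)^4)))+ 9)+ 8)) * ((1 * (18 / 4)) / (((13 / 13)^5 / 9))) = 7774375653 / 672250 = 11564.71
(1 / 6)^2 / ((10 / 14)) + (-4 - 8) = -2153 / 180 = -11.96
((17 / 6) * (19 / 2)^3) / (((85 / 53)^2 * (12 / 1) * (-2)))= -19266931 / 489600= -39.35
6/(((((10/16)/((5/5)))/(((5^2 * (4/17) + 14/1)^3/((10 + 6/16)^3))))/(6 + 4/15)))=29734996934656/70229738275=423.40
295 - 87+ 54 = 262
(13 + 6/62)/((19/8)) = 3248/589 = 5.51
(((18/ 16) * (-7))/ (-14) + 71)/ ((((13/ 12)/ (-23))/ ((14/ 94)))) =-553035/ 2444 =-226.28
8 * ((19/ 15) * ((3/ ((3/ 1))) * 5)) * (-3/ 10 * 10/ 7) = -152/ 7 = -21.71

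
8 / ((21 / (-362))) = -2896 / 21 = -137.90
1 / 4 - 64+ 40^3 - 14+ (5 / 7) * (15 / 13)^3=3932308631 / 61516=63923.35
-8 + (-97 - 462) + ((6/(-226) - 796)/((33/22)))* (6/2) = -243973/113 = -2159.05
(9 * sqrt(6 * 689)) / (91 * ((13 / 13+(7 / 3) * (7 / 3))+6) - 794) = 81 * sqrt(4134) / 3046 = 1.71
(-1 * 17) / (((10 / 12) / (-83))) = 8466 / 5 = 1693.20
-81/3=-27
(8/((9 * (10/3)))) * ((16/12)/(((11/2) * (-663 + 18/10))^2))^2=8000/2951385362691582267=0.00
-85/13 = -6.54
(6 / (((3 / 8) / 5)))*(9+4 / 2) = 880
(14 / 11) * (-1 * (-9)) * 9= 1134 / 11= 103.09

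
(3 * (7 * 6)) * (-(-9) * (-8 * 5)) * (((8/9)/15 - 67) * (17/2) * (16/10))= 41295475.20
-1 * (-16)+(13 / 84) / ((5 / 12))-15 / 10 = 1041 / 70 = 14.87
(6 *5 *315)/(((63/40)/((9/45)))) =1200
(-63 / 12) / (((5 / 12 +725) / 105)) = -0.76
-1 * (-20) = 20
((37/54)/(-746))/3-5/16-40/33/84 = -12180521/37222416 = -0.33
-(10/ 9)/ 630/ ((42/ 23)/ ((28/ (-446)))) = 23/ 379323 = 0.00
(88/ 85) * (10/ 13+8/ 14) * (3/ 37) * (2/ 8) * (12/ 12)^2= 8052/ 286195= 0.03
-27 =-27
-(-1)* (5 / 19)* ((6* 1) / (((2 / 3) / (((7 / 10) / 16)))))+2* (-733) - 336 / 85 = -75961813 / 51680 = -1469.85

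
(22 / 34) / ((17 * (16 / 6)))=33 / 2312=0.01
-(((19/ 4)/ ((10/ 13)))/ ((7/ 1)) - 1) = 33/ 280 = 0.12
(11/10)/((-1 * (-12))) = 11/120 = 0.09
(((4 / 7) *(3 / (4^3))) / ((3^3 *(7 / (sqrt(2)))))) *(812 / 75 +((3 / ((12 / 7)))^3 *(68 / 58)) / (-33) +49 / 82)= 50375023 *sqrt(2) / 31640716800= 0.00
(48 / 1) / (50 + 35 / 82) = 3936 / 4135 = 0.95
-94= -94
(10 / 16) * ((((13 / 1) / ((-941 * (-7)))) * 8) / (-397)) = -65 / 2615039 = -0.00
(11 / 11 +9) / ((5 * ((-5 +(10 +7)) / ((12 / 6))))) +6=6.33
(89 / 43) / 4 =89 / 172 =0.52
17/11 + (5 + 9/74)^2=1673143/60236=27.78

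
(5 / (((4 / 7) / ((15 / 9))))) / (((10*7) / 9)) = 15 / 8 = 1.88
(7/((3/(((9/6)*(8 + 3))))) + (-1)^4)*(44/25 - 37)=-69599/50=-1391.98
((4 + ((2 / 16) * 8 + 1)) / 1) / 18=1 / 3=0.33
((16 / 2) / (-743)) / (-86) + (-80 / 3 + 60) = 3194912 / 95847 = 33.33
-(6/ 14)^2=-9/ 49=-0.18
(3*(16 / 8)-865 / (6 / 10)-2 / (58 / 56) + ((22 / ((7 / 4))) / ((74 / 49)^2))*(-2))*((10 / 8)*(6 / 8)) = -862676015 / 635216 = -1358.08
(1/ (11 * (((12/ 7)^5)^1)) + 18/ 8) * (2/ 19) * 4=325021/ 342144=0.95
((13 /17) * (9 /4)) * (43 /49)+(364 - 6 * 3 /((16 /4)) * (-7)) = 1322837 /3332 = 397.01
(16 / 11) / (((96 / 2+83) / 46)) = 736 / 1441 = 0.51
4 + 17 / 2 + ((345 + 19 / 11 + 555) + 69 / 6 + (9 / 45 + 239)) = 64071 / 55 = 1164.93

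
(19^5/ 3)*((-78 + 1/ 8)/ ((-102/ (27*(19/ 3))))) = 29309583863/ 272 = 107755823.03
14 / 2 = 7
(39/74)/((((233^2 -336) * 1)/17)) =663/3992522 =0.00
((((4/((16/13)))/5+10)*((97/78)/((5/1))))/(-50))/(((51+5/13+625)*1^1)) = -6887/87930000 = -0.00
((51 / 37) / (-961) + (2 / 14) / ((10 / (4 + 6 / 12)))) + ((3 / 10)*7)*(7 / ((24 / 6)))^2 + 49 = 441997643 / 7964768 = 55.49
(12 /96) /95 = 0.00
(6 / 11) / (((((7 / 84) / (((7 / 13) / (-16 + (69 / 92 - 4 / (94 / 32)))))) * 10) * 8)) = -658 / 248105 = -0.00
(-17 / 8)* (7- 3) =-17 / 2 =-8.50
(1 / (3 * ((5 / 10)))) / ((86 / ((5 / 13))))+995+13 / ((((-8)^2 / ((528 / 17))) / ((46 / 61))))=3477264839 / 3478098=999.76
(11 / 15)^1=11 / 15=0.73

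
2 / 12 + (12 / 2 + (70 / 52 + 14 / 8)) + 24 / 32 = 781 / 78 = 10.01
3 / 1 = 3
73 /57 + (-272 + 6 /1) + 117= -8420 /57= -147.72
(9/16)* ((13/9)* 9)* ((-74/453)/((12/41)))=-19721/4832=-4.08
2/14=0.14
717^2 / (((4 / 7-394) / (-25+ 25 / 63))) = 44268775 / 1377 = 32148.71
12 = 12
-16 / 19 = -0.84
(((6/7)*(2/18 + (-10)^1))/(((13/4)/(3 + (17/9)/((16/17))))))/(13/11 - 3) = 100837/14040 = 7.18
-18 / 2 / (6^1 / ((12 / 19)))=-18 / 19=-0.95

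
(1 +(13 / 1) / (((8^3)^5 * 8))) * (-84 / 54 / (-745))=0.00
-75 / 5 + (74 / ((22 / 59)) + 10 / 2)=2073 / 11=188.45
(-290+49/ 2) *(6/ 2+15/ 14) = -30267/ 28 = -1080.96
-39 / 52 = -3 / 4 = -0.75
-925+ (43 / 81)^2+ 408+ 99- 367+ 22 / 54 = -5145863 / 6561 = -784.31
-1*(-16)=16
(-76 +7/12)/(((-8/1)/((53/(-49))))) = -47965/4704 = -10.20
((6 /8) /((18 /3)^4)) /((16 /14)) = 7 /13824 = 0.00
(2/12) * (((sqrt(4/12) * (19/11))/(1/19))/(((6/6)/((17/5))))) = 6137 * sqrt(3)/990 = 10.74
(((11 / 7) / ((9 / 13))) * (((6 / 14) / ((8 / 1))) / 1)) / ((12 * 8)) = 143 / 112896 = 0.00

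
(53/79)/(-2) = -0.34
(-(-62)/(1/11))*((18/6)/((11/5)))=930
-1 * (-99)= 99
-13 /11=-1.18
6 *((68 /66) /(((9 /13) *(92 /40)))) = 8840 /2277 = 3.88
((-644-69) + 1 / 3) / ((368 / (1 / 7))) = -1069 / 3864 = -0.28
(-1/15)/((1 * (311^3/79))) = -0.00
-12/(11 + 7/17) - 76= -7474/97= -77.05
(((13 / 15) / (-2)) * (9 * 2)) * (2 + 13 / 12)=-481 / 20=-24.05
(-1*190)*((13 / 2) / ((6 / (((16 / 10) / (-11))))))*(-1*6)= -1976 / 11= -179.64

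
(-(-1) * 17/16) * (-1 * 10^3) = -2125/2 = -1062.50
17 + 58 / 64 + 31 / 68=9989 / 544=18.36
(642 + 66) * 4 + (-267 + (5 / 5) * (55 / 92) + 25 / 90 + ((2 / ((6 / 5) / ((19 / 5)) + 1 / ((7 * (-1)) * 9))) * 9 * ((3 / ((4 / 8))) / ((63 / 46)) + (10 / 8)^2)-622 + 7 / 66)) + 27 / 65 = 978130903943 / 425070360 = 2301.10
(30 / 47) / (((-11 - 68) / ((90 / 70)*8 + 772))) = -164280 / 25991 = -6.32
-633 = -633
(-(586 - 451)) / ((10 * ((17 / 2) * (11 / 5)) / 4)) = -540 / 187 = -2.89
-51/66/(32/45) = -765/704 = -1.09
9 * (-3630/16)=-16335/8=-2041.88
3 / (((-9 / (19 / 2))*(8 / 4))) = -19 / 12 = -1.58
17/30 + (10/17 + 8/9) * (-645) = -485611/510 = -952.18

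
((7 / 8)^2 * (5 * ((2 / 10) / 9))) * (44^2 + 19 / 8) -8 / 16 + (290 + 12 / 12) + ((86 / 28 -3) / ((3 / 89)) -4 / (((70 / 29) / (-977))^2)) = -654855.86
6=6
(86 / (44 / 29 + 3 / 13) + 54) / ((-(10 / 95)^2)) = -9313.69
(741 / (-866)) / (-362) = 741 / 313492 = 0.00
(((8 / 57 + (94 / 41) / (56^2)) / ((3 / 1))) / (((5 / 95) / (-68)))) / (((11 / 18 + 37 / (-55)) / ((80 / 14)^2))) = 193351642000 / 6004901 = 32198.97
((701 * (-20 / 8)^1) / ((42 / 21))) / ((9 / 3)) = -3505 / 12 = -292.08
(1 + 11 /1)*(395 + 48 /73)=346596 /73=4747.89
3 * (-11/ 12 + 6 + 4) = 109/ 4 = 27.25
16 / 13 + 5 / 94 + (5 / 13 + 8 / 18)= 23239 / 10998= 2.11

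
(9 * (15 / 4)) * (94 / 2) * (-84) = -133245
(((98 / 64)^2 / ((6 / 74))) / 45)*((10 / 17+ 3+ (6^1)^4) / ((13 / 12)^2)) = 1962675841 / 2758080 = 711.61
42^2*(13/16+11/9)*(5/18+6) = 1622341/72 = 22532.51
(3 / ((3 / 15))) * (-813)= -12195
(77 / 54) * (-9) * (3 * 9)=-693 / 2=-346.50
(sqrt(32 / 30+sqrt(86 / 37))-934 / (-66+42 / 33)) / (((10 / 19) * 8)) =19 * sqrt(328560+8325 * sqrt(3182)) / 44400+97603 / 28480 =3.81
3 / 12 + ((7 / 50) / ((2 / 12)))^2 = 2389 / 2500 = 0.96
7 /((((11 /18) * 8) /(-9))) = -12.89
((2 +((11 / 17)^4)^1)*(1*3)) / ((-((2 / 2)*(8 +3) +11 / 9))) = -4905441 / 9187310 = -0.53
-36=-36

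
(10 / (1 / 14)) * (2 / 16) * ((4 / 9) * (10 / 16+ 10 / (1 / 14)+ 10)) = 42175 / 36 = 1171.53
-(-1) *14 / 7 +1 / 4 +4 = 25 / 4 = 6.25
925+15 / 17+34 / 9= 142238 / 153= 929.66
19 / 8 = 2.38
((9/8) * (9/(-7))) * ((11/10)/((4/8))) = -891/280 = -3.18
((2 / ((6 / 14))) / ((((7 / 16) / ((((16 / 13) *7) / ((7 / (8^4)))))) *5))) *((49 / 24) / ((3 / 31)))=398196736 / 1755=226892.73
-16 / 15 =-1.07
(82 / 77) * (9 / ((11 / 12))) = 10.46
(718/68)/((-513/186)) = -11129/2907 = -3.83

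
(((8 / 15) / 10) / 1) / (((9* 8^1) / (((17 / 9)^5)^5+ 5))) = 2885315500919170419101256921151 / 484581141692000497419918075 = 5954.25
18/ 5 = 3.60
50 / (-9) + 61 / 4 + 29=1393 / 36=38.69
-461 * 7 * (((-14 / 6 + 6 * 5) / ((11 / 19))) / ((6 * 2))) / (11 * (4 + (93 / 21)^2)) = -249359971 / 5039892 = -49.48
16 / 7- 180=-1244 / 7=-177.71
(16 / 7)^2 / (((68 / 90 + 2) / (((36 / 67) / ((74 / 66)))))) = 3421440 / 3765601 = 0.91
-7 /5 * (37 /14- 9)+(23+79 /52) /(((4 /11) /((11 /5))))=163531 /1040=157.24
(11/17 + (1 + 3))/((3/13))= 20.14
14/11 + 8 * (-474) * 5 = -208546/11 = -18958.73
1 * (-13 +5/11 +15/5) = -105/11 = -9.55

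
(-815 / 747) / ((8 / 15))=-2.05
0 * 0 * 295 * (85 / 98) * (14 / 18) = 0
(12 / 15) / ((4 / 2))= 2 / 5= 0.40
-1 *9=-9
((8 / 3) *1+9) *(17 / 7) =85 / 3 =28.33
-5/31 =-0.16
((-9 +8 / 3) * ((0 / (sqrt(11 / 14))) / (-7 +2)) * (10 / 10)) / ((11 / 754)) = 0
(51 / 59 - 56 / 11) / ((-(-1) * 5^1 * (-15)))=2743 / 48675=0.06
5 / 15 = 1 / 3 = 0.33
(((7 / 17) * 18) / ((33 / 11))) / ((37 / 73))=3066 / 629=4.87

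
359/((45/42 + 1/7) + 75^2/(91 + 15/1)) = 133189/20138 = 6.61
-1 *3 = -3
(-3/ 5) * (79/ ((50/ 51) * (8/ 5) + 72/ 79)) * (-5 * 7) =668.95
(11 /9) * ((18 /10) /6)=11 /30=0.37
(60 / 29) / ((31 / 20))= 1200 / 899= 1.33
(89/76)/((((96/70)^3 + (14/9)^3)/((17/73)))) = 47290138875/1100005111264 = 0.04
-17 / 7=-2.43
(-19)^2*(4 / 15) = 1444 / 15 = 96.27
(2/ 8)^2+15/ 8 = 31/ 16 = 1.94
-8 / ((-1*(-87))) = -8 / 87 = -0.09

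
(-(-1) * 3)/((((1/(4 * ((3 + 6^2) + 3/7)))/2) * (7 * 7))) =6624/343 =19.31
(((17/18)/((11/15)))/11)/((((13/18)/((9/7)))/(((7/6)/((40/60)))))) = 2295/6292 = 0.36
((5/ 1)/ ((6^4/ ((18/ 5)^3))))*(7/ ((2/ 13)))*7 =5733/ 100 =57.33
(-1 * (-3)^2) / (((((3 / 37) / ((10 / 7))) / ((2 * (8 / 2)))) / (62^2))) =-34134720 / 7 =-4876388.57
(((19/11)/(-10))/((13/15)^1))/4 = -57/1144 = -0.05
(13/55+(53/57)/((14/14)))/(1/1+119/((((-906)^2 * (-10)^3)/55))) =40013018880/34310671219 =1.17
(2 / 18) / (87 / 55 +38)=55 / 19593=0.00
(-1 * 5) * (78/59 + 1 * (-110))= 32060/59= 543.39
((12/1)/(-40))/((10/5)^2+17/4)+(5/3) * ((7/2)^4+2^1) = 222993/880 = 253.40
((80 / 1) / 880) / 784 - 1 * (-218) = 1880033 / 8624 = 218.00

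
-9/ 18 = -1/ 2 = -0.50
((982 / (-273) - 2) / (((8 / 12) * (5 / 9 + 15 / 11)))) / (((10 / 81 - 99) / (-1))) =-3063258 / 69237805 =-0.04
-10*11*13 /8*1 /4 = -715 /16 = -44.69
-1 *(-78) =78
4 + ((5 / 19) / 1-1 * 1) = 62 / 19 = 3.26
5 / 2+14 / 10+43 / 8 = 371 / 40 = 9.28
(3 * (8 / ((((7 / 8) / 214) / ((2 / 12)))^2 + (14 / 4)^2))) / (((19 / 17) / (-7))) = -298956288 / 24364669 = -12.27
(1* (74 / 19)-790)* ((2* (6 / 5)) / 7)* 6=-1075392 / 665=-1617.13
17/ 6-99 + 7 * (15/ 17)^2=-157303/ 1734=-90.72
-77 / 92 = -0.84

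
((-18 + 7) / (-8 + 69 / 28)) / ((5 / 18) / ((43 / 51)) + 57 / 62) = 1806 / 1135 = 1.59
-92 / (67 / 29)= -2668 / 67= -39.82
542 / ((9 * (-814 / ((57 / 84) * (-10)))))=25745 / 51282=0.50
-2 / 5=-0.40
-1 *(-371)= 371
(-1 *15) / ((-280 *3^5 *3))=1 / 13608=0.00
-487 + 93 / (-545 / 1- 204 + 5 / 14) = -5105549 / 10481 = -487.12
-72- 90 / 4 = -94.50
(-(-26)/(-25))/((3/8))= -208/75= -2.77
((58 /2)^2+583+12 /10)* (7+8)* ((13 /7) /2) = 19851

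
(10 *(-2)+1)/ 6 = -3.17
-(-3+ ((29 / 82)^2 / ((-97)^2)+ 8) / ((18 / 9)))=-126533073 / 126532232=-1.00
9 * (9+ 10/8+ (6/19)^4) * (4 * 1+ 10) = 336945735/260642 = 1292.75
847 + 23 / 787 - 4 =663464 / 787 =843.03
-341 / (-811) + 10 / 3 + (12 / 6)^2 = 18865 / 2433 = 7.75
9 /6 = 3 /2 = 1.50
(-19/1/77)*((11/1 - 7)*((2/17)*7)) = -0.81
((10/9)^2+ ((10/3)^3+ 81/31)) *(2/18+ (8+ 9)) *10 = 158097940/22599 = 6995.79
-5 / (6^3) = -5 / 216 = -0.02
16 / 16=1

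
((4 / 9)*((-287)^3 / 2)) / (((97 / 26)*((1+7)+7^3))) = -94559612 / 23571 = -4011.69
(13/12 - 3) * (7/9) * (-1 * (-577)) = -92897/108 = -860.16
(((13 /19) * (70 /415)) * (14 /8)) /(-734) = -0.00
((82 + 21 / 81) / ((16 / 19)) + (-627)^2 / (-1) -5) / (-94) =169791689 / 40608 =4181.24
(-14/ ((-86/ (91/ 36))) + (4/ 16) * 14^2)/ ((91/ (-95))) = -1038065/ 20124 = -51.58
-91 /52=-7 /4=-1.75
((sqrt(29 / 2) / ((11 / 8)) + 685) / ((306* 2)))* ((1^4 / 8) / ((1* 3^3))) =sqrt(58) / 363528 + 685 / 132192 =0.01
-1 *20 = -20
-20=-20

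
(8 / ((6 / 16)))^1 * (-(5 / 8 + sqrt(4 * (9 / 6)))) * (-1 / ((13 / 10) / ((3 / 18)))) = 200 / 117 + 320 * sqrt(6) / 117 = 8.41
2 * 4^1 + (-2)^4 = 24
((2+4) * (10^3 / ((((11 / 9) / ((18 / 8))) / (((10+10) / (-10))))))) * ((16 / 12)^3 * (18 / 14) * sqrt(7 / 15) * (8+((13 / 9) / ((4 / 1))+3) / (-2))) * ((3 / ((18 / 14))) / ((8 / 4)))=-364000 * sqrt(105) / 11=-339080.92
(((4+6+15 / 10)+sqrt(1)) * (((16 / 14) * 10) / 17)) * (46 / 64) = 2875 / 476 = 6.04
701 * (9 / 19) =332.05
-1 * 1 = -1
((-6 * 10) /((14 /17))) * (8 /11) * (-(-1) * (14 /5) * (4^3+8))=-117504 /11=-10682.18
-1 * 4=-4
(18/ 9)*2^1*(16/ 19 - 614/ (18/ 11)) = -256076/ 171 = -1497.52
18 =18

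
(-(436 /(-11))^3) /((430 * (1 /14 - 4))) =-36.86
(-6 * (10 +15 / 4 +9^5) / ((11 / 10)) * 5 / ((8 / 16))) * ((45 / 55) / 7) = -318938850 / 847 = -376551.18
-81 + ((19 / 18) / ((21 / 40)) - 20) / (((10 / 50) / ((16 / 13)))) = -471017 / 2457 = -191.70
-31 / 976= -0.03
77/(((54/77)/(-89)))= -527681/54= -9771.87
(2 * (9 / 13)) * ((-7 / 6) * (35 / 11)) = -735 / 143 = -5.14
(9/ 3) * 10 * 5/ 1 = 150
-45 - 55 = -100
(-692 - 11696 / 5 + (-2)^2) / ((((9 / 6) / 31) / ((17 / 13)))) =-15953344 / 195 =-81812.02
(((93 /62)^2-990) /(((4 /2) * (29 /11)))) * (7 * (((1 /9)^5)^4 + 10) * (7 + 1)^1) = -4109655655125013642635833 /39174699812516770581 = -104905.86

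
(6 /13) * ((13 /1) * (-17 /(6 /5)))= -85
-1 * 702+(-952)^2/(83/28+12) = 25082374/419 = 59862.47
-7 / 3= -2.33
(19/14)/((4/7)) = 19/8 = 2.38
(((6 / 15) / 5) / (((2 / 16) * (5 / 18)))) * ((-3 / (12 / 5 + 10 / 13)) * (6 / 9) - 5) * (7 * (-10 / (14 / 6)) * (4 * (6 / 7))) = 4810752 / 3605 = 1334.47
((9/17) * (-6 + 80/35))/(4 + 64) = -0.03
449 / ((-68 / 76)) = -8531 / 17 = -501.82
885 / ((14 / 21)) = 2655 / 2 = 1327.50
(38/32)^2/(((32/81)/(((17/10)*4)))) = 497097/20480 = 24.27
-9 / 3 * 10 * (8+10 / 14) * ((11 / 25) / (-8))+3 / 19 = 38667 / 2660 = 14.54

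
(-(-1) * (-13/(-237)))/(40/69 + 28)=299/155788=0.00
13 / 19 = 0.68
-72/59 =-1.22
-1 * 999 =-999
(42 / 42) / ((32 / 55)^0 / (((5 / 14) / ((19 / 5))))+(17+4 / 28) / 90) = 525 / 5686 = 0.09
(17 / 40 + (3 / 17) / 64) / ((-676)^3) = -179 / 129269370880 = -0.00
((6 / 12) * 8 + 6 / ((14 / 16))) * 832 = 63232 / 7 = 9033.14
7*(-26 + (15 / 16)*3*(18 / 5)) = -889 / 8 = -111.12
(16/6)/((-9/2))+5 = 119/27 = 4.41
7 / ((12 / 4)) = 7 / 3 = 2.33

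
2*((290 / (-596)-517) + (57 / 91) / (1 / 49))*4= -7543364 / 1937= -3894.35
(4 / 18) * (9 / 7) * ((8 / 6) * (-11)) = -4.19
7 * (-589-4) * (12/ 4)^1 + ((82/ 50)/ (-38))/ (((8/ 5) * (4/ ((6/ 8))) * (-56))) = -16959989637/ 1361920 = -12453.00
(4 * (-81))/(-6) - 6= 48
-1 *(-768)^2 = -589824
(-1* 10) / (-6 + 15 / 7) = 70 / 27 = 2.59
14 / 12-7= -35 / 6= -5.83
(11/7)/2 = 11/14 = 0.79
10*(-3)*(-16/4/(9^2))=40/27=1.48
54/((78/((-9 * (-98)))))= 7938/13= 610.62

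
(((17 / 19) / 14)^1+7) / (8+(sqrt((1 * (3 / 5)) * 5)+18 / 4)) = 46975 / 81529 - 3758 * sqrt(3) / 81529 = 0.50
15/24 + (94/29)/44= 1783/2552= 0.70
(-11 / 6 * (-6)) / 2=11 / 2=5.50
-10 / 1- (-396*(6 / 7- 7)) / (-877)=-44362 / 6139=-7.23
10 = 10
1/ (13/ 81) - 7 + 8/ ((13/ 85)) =51.54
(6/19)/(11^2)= 6/2299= 0.00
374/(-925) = -374/925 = -0.40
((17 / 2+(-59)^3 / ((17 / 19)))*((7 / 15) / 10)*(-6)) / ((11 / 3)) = 163886373 / 9350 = 17527.95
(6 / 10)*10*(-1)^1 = -6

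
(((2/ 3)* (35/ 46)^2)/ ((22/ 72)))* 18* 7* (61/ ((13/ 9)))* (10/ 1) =5084289000/ 75647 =67210.72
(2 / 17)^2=4 / 289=0.01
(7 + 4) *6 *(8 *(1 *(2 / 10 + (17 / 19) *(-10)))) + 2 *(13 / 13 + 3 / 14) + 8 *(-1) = -3075081 / 665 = -4624.18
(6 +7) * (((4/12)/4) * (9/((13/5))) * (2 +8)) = 75/2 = 37.50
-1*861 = -861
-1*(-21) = 21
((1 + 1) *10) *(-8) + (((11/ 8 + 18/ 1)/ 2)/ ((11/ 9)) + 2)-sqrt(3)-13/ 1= -28701/ 176-sqrt(3)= -164.81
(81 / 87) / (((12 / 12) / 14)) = 378 / 29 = 13.03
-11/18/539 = -1/882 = -0.00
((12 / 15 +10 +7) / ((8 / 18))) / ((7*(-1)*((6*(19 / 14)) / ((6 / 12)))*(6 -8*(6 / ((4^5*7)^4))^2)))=-2422891769030393810182832390144 / 41379724594676388668291070033635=-0.06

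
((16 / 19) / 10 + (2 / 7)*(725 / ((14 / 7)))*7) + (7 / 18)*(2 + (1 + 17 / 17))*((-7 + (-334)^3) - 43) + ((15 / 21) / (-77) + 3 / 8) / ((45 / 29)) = -57958892.01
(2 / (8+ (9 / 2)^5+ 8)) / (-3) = -64 / 178683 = -0.00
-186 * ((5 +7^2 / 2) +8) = -6975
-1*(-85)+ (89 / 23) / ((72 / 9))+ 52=25297 / 184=137.48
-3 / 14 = -0.21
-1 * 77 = -77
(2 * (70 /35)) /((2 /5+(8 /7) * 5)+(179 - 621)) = -35 /3814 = -0.01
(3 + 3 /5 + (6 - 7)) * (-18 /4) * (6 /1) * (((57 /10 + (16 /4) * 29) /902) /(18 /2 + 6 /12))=-427167 /428450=-1.00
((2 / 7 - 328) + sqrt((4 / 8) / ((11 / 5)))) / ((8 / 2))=-1147 / 14 + sqrt(110) / 88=-81.81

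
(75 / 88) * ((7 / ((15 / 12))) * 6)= 315 / 11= 28.64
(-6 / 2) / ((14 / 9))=-27 / 14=-1.93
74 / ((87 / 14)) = 11.91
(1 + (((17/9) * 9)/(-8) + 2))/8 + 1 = 71/64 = 1.11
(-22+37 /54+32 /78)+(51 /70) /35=-8979487 /429975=-20.88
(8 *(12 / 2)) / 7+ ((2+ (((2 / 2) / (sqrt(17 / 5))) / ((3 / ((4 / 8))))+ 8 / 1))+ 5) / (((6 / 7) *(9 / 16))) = 28 *sqrt(85) / 1377+ 2392 / 63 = 38.16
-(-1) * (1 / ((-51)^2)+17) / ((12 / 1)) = 1.42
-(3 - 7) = 4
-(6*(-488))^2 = -8573184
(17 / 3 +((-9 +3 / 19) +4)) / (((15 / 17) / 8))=6392 / 855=7.48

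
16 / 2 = 8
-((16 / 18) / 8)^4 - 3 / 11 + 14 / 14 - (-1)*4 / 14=511681 / 505197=1.01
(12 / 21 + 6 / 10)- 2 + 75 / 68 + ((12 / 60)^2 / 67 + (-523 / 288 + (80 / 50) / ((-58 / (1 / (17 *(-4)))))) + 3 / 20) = -2315018227 / 1664762400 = -1.39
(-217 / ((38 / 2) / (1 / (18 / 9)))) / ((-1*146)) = 217 / 5548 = 0.04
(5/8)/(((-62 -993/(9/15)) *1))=-5/13736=-0.00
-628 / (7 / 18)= -11304 / 7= -1614.86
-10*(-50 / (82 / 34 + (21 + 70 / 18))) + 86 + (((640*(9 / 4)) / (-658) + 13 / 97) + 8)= 14697744343 / 133300601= 110.26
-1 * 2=-2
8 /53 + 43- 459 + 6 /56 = -616961 /1484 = -415.74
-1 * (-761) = 761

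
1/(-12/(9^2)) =-27/4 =-6.75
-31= -31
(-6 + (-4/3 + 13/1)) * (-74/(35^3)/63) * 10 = -2516/1620675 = -0.00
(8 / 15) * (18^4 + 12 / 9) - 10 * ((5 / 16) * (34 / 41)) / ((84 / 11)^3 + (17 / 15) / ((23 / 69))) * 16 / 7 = 2159234226013684 / 38566088505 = 55987.90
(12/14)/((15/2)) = 4/35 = 0.11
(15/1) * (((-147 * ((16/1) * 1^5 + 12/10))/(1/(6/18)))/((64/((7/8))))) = -44247/256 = -172.84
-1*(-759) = 759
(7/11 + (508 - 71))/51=4814/561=8.58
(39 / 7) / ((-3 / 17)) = -221 / 7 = -31.57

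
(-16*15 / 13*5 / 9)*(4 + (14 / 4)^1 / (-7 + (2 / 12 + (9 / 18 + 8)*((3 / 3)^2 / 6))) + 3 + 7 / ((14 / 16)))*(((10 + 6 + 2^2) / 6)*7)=-1741600 / 507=-3435.11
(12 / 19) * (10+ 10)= 240 / 19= 12.63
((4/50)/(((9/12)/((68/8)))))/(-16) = -17/300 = -0.06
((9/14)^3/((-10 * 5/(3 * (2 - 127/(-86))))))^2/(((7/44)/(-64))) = -4703624327259/3806827517500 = -1.24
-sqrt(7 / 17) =-sqrt(119) / 17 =-0.64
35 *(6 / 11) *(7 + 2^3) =3150 / 11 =286.36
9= 9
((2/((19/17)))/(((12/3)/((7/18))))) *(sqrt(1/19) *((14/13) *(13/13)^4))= 833 *sqrt(19)/84474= 0.04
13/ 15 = 0.87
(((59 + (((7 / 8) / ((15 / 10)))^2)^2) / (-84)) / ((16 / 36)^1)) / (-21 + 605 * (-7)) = 1225825 / 3294756864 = 0.00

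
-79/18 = -4.39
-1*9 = -9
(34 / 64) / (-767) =-17 / 24544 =-0.00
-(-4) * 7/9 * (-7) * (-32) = 6272/9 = 696.89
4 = 4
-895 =-895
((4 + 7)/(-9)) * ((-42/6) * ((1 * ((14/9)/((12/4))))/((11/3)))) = 98/81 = 1.21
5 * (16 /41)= 80 /41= 1.95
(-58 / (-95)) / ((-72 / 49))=-1421 / 3420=-0.42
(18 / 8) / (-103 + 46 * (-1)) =-9 / 596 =-0.02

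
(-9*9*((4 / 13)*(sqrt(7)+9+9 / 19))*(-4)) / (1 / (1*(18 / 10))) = 11664*sqrt(7) / 65+419904 / 247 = 2174.79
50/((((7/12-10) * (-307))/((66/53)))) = 39600/1838623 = 0.02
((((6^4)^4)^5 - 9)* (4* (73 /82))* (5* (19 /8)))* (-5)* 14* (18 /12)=-130117525393393468683425844150236368724881992755441349311467402035225 /164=-793399545081667491972108800000000000000000000000000000000000000000.00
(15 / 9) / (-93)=-5 / 279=-0.02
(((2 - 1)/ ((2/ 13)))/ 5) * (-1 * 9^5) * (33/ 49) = -25332021/ 490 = -51698.00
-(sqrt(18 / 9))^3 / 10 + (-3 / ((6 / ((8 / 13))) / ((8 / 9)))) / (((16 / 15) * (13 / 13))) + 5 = 185 / 39 - sqrt(2) / 5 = 4.46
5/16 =0.31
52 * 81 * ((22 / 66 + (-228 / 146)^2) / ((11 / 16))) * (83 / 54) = 1530177376 / 58619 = 26103.78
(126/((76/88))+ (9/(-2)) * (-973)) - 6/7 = 1203261/266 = 4523.54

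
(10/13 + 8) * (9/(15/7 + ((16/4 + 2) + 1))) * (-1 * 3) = -10773/416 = -25.90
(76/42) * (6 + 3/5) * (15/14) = 627/49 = 12.80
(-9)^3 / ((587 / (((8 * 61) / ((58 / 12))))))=-2134512 / 17023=-125.39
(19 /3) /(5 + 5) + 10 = 319 /30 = 10.63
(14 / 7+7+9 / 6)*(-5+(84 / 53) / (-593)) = -3301809 / 62858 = -52.53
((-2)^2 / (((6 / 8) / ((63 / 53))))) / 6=56 / 53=1.06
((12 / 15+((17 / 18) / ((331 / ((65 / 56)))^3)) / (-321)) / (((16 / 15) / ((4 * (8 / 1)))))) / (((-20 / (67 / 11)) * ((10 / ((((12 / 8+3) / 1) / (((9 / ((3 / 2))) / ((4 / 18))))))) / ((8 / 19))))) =-9861895443830725249 / 192270163067863372800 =-0.05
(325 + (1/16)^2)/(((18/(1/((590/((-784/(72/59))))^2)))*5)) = 199765601/46656000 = 4.28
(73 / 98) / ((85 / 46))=1679 / 4165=0.40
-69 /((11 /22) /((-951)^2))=-124807338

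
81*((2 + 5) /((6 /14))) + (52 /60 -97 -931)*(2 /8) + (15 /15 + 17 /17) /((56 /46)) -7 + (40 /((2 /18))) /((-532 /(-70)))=8843659 /7980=1108.23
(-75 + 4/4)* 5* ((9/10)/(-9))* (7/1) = 259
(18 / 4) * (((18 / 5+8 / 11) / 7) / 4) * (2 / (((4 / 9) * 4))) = 1377 / 1760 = 0.78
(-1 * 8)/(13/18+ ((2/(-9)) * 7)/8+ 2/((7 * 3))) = -2016/157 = -12.84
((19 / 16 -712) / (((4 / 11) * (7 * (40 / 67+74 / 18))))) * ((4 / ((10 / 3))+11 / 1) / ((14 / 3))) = -812058291 / 5237120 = -155.06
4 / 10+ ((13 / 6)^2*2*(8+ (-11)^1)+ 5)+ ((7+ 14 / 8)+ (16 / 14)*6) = -3007 / 420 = -7.16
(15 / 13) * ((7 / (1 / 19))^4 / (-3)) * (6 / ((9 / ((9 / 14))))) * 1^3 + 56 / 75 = -50287615147 / 975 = -51577041.18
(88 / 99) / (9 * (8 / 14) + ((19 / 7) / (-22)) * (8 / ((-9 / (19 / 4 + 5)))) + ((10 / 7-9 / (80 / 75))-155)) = -9856 / 1727475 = -0.01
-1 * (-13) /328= 13 /328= 0.04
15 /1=15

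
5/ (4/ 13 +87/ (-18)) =-390/ 353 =-1.10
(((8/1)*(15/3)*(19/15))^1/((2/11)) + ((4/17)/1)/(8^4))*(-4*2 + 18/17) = -858632369/443904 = -1934.27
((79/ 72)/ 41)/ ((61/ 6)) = 79/ 30012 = 0.00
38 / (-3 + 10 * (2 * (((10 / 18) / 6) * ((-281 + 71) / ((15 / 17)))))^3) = -747954 / 16851649049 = -0.00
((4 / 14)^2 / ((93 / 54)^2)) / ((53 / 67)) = 0.03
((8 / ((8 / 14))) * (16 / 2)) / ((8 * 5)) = 14 / 5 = 2.80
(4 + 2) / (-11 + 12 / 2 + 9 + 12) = 3 / 8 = 0.38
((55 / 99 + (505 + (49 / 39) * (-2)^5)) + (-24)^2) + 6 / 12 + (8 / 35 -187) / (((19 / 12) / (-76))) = 81956339 / 8190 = 10006.88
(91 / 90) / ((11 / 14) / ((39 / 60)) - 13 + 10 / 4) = -8281 / 76095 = -0.11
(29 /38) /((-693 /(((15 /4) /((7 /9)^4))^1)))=-317115 /28101304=-0.01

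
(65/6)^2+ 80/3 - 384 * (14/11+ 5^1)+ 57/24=-1791761/792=-2262.32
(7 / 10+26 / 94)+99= 46989 / 470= 99.98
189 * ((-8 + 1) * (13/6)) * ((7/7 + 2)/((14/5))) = -12285/4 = -3071.25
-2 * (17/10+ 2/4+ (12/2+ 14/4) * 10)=-972/5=-194.40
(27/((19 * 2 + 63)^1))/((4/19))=513/404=1.27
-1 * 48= -48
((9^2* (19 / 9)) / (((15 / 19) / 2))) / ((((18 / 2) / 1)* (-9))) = -722 / 135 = -5.35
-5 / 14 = -0.36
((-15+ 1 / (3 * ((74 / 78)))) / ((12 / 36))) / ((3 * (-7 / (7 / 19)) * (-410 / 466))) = -126286 / 144115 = -0.88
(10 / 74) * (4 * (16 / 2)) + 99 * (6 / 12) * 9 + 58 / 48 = 400517 / 888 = 451.03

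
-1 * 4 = -4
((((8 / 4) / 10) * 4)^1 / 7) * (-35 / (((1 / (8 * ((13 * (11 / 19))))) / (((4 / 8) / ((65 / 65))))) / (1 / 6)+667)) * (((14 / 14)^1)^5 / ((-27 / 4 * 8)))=572 / 5152113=0.00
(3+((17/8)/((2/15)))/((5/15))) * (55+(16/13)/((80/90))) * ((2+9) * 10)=32776095/104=315154.76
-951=-951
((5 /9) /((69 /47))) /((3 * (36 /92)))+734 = 535321 /729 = 734.32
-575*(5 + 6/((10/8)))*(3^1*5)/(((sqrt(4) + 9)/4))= -338100/11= -30736.36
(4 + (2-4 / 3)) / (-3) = -14 / 9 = -1.56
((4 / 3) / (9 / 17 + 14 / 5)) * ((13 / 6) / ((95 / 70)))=30940 / 48393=0.64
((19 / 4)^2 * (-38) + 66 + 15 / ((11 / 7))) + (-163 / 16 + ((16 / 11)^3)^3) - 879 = -61943220915443 / 37727163056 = -1641.87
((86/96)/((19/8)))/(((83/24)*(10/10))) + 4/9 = 7856/14193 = 0.55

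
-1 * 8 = -8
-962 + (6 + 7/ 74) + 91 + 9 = -63337/ 74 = -855.91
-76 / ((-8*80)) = 0.12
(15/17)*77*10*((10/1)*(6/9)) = 77000/17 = 4529.41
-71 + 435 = 364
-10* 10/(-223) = 100/223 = 0.45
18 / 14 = 9 / 7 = 1.29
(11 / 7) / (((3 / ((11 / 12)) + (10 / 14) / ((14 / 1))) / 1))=1694 / 3583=0.47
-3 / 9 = -1 / 3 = -0.33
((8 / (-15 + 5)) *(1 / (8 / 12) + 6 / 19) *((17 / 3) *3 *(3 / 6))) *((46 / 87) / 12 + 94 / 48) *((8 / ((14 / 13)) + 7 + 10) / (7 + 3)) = -4904313 / 81200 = -60.40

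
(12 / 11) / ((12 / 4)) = 4 / 11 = 0.36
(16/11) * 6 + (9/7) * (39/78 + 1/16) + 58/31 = 432389/38192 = 11.32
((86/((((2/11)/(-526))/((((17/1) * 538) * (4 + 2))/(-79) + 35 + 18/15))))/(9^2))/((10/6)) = 64707632638/53325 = 1213457.71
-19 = -19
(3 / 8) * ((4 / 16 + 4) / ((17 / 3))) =9 / 32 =0.28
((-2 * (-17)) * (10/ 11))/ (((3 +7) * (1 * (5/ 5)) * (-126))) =-0.02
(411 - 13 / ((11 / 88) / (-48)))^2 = 29192409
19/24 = 0.79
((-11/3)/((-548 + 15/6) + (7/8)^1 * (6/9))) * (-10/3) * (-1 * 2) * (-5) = -4400/19617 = -0.22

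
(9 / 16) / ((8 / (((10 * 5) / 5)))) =0.70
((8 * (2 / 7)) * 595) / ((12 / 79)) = 26860 / 3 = 8953.33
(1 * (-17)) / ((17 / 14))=-14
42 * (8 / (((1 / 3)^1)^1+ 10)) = 1008 / 31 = 32.52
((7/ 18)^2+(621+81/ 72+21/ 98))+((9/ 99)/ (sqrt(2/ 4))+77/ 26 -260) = sqrt(2)/ 11+21549977/ 58968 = 365.58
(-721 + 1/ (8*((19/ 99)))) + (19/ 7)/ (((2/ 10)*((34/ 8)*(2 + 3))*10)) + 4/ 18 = -586102151/ 813960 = -720.06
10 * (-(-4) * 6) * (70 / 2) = 8400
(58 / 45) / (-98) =-29 / 2205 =-0.01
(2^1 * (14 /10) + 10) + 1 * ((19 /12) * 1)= 863 /60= 14.38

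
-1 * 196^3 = -7529536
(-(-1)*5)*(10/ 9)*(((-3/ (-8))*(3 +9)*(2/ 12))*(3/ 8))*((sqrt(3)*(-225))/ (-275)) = 225*sqrt(3)/ 176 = 2.21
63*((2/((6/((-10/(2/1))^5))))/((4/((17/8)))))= -1115625/32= -34863.28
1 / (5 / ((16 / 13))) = 16 / 65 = 0.25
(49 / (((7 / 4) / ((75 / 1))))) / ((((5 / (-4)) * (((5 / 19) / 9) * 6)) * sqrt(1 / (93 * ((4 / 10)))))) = -9576 * sqrt(930) / 5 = -58405.75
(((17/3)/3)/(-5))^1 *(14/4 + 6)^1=-323/90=-3.59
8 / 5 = 1.60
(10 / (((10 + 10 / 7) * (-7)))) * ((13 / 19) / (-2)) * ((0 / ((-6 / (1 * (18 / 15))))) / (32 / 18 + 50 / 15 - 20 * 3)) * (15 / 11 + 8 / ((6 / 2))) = 0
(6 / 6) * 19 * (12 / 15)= 76 / 5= 15.20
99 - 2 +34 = 131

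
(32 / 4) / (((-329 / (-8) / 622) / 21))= 119424 / 47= 2540.94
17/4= 4.25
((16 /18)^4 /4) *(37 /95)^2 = 1401856 /59213025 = 0.02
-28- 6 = -34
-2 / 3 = -0.67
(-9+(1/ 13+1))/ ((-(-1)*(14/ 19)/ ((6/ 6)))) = -1957/ 182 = -10.75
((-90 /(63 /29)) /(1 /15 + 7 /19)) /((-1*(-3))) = -31.74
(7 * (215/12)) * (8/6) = 167.22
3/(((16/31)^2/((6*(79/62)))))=22041/256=86.10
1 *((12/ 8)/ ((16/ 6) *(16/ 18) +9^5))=81/ 3188774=0.00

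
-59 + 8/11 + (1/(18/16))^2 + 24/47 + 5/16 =-56.66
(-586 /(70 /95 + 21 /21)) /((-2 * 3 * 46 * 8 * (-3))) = -0.05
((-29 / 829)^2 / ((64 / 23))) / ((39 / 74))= 715691 / 857676768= 0.00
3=3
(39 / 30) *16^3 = 26624 / 5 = 5324.80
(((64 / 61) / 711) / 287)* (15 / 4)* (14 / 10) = 16 / 592737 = 0.00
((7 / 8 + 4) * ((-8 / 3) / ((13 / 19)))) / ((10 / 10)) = -19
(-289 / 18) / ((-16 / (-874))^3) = -24118047917 / 9216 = -2616975.69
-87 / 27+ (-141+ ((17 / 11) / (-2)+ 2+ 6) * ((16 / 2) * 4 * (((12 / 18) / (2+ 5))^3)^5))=-36024091286199384060650 / 249781834804156168437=-144.22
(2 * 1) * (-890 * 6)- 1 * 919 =-11599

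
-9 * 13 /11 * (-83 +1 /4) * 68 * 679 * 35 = 15645901635 /11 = 1422354694.09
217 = 217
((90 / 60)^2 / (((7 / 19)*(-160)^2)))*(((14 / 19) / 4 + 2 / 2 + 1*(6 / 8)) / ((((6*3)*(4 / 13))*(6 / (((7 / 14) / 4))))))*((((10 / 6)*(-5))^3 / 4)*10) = -284375 / 113246208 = -0.00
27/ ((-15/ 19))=-171/ 5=-34.20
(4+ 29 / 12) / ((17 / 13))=1001 / 204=4.91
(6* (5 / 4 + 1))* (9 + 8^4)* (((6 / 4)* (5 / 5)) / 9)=36945 / 4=9236.25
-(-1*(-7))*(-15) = 105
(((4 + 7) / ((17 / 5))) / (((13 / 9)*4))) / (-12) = -165 / 3536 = -0.05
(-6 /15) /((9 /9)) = -2 /5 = -0.40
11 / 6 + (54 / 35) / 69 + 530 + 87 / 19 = 49228607 / 91770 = 536.43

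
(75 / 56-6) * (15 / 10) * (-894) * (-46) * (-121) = 974052783 / 28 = 34787599.39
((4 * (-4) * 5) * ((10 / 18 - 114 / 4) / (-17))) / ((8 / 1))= -2515 / 153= -16.44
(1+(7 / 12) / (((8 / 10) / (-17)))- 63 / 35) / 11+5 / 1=10033 / 2640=3.80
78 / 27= 26 / 9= 2.89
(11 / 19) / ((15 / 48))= 176 / 95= 1.85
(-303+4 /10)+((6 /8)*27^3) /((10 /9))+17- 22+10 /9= 4672633 /360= 12979.54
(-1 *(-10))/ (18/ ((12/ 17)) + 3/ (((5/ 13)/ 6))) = 100/ 723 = 0.14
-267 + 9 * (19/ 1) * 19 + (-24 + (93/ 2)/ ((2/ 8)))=3144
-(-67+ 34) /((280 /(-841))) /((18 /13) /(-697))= 83823311 /1680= 49894.83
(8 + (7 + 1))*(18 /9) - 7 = 25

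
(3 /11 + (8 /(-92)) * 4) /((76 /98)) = -49 /506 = -0.10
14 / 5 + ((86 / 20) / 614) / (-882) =15163301 / 5415480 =2.80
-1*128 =-128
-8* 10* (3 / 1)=-240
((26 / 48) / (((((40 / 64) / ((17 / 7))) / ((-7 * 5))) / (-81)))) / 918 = 13 / 2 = 6.50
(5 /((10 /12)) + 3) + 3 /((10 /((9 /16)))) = 9.17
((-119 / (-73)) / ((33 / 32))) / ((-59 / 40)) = -152320 / 142131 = -1.07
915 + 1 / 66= 915.02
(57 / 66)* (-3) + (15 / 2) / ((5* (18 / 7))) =-265 / 132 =-2.01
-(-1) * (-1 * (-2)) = 2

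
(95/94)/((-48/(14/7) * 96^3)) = -0.00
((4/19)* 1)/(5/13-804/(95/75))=-52/156685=-0.00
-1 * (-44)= 44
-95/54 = -1.76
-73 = -73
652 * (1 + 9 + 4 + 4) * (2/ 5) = 23472/ 5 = 4694.40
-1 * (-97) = 97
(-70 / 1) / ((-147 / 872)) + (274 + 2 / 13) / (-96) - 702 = -632525 / 2184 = -289.62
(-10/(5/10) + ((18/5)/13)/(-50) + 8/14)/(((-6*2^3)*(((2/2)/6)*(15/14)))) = 221063/97500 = 2.27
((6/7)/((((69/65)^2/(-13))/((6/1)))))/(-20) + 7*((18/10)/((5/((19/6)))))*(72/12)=4707116/92575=50.85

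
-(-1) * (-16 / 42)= -8 / 21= -0.38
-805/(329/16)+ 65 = 1215/47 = 25.85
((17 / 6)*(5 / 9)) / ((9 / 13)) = 2.27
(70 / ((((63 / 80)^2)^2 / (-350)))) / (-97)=20480000000 / 31184433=656.74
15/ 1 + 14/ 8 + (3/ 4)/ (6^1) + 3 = 159/ 8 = 19.88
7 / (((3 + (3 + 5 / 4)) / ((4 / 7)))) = 16 / 29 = 0.55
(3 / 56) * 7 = 3 / 8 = 0.38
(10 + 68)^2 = 6084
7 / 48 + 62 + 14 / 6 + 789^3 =23576118407 / 48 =491169133.48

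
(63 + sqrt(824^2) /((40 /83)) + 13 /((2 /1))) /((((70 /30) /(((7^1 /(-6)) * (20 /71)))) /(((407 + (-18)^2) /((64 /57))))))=-741380931 /4544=-163156.01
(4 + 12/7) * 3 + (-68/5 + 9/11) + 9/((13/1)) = 25292/5005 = 5.05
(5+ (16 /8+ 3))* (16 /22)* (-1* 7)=-560 /11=-50.91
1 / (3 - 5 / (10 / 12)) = -1 / 3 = -0.33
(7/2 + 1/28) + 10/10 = 4.54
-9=-9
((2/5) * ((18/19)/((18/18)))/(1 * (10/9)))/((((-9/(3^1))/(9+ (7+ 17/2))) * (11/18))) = -23814/5225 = -4.56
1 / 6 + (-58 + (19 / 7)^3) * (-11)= 860653 / 2058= 418.20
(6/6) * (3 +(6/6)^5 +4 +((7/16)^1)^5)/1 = 8405415/1048576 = 8.02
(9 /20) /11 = 9 /220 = 0.04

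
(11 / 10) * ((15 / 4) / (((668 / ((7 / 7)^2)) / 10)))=165 / 2672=0.06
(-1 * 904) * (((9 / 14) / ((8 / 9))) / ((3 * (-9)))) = 24.21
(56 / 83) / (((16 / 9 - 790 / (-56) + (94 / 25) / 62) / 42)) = 459345600 / 258476027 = 1.78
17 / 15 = 1.13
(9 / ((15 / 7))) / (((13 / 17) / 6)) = 2142 / 65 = 32.95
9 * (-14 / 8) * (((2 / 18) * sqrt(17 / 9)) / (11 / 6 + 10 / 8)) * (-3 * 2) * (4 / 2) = 84 * sqrt(17) / 37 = 9.36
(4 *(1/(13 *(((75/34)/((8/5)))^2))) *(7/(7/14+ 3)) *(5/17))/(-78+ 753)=34816/246796875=0.00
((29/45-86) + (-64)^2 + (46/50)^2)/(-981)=-22564636/5518125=-4.09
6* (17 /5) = 102 /5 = 20.40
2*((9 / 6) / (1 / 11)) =33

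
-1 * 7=-7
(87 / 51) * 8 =232 / 17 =13.65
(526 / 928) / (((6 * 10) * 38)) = 263 / 1057920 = 0.00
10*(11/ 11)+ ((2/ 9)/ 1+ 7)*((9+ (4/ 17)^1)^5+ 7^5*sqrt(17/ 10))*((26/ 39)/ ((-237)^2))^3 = 873964*sqrt(170)/ 43062213483178587+ 611421852545457266150230/ 61142185249585499002059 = 10.00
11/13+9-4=76/13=5.85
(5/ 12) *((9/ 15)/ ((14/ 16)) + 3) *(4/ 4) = 43/ 28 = 1.54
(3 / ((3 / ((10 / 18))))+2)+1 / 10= 239 / 90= 2.66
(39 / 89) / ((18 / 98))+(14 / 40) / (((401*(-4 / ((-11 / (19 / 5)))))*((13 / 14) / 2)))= 252515669 / 105782196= 2.39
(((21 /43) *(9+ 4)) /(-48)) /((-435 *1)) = 91 /299280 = 0.00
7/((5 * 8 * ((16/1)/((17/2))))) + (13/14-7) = -53567/8960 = -5.98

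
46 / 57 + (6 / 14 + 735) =736.24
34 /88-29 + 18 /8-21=-521 /11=-47.36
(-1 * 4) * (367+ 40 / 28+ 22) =-10932 / 7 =-1561.71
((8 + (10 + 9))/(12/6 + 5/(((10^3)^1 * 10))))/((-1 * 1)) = -54000/4001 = -13.50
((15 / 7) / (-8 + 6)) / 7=-15 / 98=-0.15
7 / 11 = 0.64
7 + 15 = 22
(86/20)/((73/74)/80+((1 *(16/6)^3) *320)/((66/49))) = 22681296/23763418643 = 0.00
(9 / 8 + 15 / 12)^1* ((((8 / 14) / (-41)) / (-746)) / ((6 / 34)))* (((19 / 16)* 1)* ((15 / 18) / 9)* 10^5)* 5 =479453125 / 34684524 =13.82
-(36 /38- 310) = 5872 /19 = 309.05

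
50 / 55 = 10 / 11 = 0.91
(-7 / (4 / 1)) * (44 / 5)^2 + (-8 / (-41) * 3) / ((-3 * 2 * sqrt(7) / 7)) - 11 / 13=-44319 / 325 - 4 * sqrt(7) / 41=-136.62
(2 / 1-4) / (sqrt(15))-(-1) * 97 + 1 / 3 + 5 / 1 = 101.82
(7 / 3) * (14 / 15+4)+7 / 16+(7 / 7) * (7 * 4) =28763 / 720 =39.95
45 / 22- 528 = -525.95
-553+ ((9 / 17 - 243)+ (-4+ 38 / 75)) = -1018679 / 1275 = -798.96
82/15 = 5.47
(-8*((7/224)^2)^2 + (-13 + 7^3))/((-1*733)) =-43253759/96075776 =-0.45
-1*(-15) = 15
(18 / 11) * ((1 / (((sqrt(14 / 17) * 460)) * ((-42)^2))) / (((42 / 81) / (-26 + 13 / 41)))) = -28431 * sqrt(238) / 3984891680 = -0.00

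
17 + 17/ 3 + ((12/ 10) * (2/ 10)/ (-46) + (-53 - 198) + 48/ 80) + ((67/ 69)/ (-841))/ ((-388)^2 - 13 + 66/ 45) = -746007313329008/ 3275718190575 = -227.74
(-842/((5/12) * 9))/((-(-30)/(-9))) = 1684/25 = 67.36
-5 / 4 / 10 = -1 / 8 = -0.12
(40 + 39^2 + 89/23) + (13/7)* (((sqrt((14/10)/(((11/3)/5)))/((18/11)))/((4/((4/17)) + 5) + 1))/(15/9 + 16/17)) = 221* sqrt(231)/128478 + 35992/23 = 1564.90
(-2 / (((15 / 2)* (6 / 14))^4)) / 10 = -38416 / 20503125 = -0.00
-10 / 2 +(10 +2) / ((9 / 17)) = 53 / 3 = 17.67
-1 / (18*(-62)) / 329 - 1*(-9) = 3304477 / 367164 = 9.00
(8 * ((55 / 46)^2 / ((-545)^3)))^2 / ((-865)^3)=-58564 / 7593791396493595217782740625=-0.00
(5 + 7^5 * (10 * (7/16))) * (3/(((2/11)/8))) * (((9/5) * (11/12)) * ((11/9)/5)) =156601467/40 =3915036.68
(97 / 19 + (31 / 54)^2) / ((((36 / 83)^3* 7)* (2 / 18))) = 172171355357 / 2010500352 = 85.64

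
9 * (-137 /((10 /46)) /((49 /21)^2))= -255231 /245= -1041.76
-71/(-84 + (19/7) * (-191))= 0.12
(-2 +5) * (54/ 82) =81/ 41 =1.98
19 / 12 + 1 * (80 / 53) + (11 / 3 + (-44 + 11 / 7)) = -52933 / 1484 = -35.67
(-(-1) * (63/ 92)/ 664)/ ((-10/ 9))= -0.00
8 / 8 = 1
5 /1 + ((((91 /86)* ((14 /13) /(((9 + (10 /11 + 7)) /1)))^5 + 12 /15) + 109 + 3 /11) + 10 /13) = 108871745675365753007 /939829975886806290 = 115.84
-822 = -822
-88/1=-88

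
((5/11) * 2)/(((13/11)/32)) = 320/13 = 24.62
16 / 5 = 3.20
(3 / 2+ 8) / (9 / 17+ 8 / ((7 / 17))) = 119 / 250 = 0.48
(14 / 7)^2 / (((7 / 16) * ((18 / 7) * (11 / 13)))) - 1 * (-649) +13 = 65954 / 99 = 666.20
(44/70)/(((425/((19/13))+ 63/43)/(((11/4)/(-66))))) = -8987/100284240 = -0.00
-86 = -86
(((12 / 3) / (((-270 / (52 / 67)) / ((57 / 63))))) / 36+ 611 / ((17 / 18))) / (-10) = -9400563796 / 145307925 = -64.69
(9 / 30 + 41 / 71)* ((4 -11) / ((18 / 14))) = -30527 / 6390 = -4.78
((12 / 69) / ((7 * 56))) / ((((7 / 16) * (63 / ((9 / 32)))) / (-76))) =-19 / 55223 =-0.00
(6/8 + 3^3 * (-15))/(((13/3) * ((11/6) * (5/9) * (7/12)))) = -10206/65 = -157.02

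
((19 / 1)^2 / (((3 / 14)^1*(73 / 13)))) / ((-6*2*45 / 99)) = -361361 / 6570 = -55.00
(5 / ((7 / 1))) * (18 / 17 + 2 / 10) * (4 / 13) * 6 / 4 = 642 / 1547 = 0.41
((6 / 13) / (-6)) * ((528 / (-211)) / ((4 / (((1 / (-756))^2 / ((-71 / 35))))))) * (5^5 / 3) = -171875 / 3975298236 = -0.00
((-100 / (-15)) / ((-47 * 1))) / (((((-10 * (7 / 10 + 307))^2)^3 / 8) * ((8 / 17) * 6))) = -10 / 21118176899110796657391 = -0.00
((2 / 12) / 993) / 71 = 1 / 423018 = 0.00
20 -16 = 4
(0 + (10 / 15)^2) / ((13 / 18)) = 8 / 13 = 0.62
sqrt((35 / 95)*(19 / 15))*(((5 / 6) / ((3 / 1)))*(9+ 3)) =2*sqrt(105) / 9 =2.28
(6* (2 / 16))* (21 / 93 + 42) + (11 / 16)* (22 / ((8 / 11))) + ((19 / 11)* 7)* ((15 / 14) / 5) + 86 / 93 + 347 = 26384029 / 65472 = 402.98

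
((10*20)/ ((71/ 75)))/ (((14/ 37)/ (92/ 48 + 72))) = 20511875/ 497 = 41271.38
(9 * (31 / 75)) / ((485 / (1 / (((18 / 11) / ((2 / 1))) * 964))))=341 / 35065500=0.00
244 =244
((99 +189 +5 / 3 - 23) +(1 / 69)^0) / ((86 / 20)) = 8030 / 129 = 62.25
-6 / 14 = -3 / 7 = -0.43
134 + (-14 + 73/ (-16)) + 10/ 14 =13009/ 112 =116.15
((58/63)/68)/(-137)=-29/293454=-0.00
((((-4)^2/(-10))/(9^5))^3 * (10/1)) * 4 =-4096/5147278302366225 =-0.00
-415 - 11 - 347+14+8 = -751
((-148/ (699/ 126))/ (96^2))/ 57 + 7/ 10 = 0.70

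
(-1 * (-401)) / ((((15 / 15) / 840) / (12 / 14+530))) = 178813920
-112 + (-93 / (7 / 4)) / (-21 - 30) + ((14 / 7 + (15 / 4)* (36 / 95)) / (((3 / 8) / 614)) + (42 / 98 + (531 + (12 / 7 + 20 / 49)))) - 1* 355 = 5669.00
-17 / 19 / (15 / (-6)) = 34 / 95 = 0.36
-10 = -10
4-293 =-289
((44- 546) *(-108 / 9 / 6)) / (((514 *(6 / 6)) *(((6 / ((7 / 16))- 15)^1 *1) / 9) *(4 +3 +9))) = -1757 / 2056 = -0.85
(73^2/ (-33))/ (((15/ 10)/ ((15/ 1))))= -53290/ 33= -1614.85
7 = 7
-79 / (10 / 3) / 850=-237 / 8500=-0.03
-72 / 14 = -36 / 7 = -5.14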